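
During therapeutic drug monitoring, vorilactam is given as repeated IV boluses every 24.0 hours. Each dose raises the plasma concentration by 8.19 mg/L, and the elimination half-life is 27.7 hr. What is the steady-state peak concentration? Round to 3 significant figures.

18.1 mg/L

k = ln 2 / 27.7 = 0.02502 hr⁻¹
Fraction remaining after one interval: e^(−kτ) = e^(−0.02502 × 24.0) = 0.5485
R = 1 / (1 − 0.5485) = 2.215
Css,max = 8.19 × 2.215 ≈ 18.1 mg/L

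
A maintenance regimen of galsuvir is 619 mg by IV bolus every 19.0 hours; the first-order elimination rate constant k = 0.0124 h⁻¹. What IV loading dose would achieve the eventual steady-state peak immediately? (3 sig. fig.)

2950 mg

Accumulation ratio R = 1 / (1 − e^(−kτ)) = 1 / (1 − e^(−0.01240×19.0)) = 1 / (1 − 0.7901) = 4.764
Loading dose = maintenance dose × R = 619 × 4.764 ≈ 2950 mg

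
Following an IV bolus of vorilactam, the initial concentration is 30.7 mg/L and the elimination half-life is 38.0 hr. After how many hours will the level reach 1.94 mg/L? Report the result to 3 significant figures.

151 hours

k = ln 2 / 38.0 = 0.01824 hr⁻¹
C(t) = C₀ e^(−kt)  ⇒  t = ln(C₀/C) / k
t = ln(30.7/1.94) / 0.01824 = 2.762 / 0.01824 ≈ 151 hours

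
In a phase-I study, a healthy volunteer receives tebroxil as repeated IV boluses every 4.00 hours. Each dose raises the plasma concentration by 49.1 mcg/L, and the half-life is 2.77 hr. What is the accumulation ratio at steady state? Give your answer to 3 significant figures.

k = ln 2 / 2.77 = 0.2502 hr⁻¹
Fraction remaining after one interval: e^(−kτ) = e^(−0.2502 × 4.00) = 0.3675
R = 1 / (1 − 0.3675) = 1 / 0.6325 ≈ 1.58

1.58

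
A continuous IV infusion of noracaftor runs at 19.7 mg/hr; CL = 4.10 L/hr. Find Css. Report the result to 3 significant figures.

4.80 mg/L

Css = infusion rate / CL = 19.7 / 4.10 ≈ 4.80 mg/L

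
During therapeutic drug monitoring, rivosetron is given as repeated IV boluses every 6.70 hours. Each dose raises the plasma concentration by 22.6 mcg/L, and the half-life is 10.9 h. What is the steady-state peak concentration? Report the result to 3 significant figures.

65.1 mcg/L

k = ln 2 / 10.9 = 0.06359 h⁻¹
Fraction remaining after one interval: e^(−kτ) = e^(−0.06359 × 6.70) = 0.6531
R = 1 / (1 − 0.6531) = 2.882
Css,max = 22.6 × 2.882 ≈ 65.1 mcg/L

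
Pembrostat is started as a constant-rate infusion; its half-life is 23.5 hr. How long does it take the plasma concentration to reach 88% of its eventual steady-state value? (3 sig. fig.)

71.9 hours

k = ln 2 / 23.5 = 0.02950 hr⁻¹
f = 1 − e^(−kt)  ⇒  t = −ln(1 − f) / k
t = −ln(1 − 0.88) / 0.02950 = 2.120 / 0.02950 ≈ 71.9 hours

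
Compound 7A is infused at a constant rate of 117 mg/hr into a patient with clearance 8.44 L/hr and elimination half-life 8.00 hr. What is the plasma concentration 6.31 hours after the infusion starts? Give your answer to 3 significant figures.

Css = rate / CL = 117 / 8.44 = 13.86 µg/mL
k = ln 2 / 8.00 = 0.08664 hr⁻¹
C(t) = Css (1 − e^(−kt)) = 13.86 × (1 − e^(−0.5467)) = 13.86 × 0.4212 ≈ 5.84 µg/mL

5.84 µg/mL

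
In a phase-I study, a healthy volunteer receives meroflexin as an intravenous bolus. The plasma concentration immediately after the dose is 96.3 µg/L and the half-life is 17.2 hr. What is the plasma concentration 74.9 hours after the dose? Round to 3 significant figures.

4.71 µg/L

k = ln 2 / 17.2 = 0.04030 hr⁻¹
74.9 hr is 4.355 half-lives, so C = 96.3 × (1/2)^4.355 = 96.3 × 0.04888 ≈ 4.71 µg/L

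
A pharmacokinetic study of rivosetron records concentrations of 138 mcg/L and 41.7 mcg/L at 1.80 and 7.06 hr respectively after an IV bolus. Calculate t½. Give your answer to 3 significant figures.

k = ln(C₁/C₂) / (t₂ − t₁) = ln(138/41.7) / (7.06 − 1.80)
  = 1.197 / 5.260 = 0.2275 hr⁻¹
t½ = ln 2 / k = ln 2 / 0.2275 ≈ 3.05 hours

3.05 hours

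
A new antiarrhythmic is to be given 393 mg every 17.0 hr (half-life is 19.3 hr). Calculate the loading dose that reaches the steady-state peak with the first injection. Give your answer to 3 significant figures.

k = ln 2 / 19.3 = 0.03591 hr⁻¹
Accumulation ratio R = 1 / (1 − e^(−kτ)) = 1 / (1 − e^(−0.03591×17.0)) = 1 / (1 − 0.5431) = 2.188
Loading dose = maintenance dose × R = 393 × 2.188 ≈ 860 mg

860 mg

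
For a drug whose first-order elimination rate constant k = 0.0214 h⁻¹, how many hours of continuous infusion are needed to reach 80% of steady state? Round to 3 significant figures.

f = 1 − e^(−kt)  ⇒  t = −ln(1 − f) / k
t = −ln(1 − 0.8) / 0.02140 = 1.609 / 0.02140 ≈ 75.2 hours

75.2 hours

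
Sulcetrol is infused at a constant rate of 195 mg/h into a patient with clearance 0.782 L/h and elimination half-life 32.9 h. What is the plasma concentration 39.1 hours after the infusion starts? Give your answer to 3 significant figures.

140 mg/L

Css = rate / CL = 195 / 0.782 = 249.4 mg/L
k = ln 2 / 32.9 = 0.02107 h⁻¹
C(t) = Css (1 − e^(−kt)) = 249.4 × (1 − e^(−0.8238)) = 249.4 × 0.5612 ≈ 140 mg/L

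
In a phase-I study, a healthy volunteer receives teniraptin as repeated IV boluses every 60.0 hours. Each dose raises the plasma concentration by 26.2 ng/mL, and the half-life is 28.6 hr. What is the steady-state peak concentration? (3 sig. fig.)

k = ln 2 / 28.6 = 0.02424 hr⁻¹
Fraction remaining after one interval: e^(−kτ) = e^(−0.02424 × 60.0) = 0.2336
R = 1 / (1 − 0.2336) = 1.305
Css,max = 26.2 × 1.305 ≈ 34.2 ng/mL

34.2 ng/mL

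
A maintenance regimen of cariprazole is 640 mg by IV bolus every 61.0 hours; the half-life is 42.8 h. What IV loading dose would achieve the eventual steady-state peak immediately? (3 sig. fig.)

1020 mg

k = ln 2 / 42.8 = 0.01620 h⁻¹
Accumulation ratio R = 1 / (1 − e^(−kτ)) = 1 / (1 − e^(−0.01620×61.0)) = 1 / (1 − 0.3724) = 1.593
Loading dose = maintenance dose × R = 640 × 1.593 ≈ 1020 mg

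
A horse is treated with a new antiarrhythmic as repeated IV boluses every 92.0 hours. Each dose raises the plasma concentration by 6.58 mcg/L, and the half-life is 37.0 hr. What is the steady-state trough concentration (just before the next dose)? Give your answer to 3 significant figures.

k = ln 2 / 37.0 = 0.01873 hr⁻¹
Fraction remaining after one interval: e^(−kτ) = e^(−0.01873 × 92.0) = 0.1784
R = 1 / (1 − 0.1784) = 1.217
Css,max = 6.58 × 1.217 = 8.009 mcg/L
Css,min = Css,max × e^(−kτ) = 8.009 × 0.1784 ≈ 1.43 mcg/L

1.43 mcg/L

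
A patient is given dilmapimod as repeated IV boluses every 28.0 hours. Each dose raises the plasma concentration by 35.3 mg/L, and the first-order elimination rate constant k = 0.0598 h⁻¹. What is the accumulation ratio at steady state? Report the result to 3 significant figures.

1.23

Fraction remaining after one interval: e^(−kτ) = e^(−0.05980 × 28.0) = 0.1874
R = 1 / (1 − 0.1874) = 1 / 0.8126 ≈ 1.23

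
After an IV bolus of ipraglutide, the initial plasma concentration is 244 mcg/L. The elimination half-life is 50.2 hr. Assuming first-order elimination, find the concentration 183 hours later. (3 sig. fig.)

19.5 mcg/L

k = ln 2 / 50.2 = 0.01381 hr⁻¹
183 hr is 3.645 half-lives, so C = 244 × (1/2)^3.645 = 244 × 0.07991 ≈ 19.5 mcg/L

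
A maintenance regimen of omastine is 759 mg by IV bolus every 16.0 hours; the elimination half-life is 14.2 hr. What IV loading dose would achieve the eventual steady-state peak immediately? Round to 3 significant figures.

1400 mg

k = ln 2 / 14.2 = 0.04881 hr⁻¹
Accumulation ratio R = 1 / (1 − e^(−kτ)) = 1 / (1 − e^(−0.04881×16.0)) = 1 / (1 − 0.4579) = 1.845
Loading dose = maintenance dose × R = 759 × 1.845 ≈ 1400 mg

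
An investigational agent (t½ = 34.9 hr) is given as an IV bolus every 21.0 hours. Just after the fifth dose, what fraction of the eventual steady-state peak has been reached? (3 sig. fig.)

0.876

k = ln 2 / 34.9 = 0.01986 hr⁻¹
f_n = 1 − e^(−nkτ) = 1 − e^(−5 × 0.01986 × 21.0) = 1 − e^(−2.085) = 1 − 0.1243 ≈ 0.876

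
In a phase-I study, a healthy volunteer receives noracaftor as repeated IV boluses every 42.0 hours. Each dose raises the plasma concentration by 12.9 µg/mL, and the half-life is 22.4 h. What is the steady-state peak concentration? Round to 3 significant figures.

17.7 µg/mL

k = ln 2 / 22.4 = 0.03094 h⁻¹
Fraction remaining after one interval: e^(−kτ) = e^(−0.03094 × 42.0) = 0.2726
R = 1 / (1 − 0.2726) = 1.375
Css,max = 12.9 × 1.375 ≈ 17.7 µg/mL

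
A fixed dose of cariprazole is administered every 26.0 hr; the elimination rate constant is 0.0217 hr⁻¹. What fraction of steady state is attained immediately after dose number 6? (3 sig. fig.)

f_n = 1 − e^(−nkτ) = 1 − e^(−6 × 0.02170 × 26.0) = 1 − e^(−3.385) = 1 − 0.03387 ≈ 0.966

0.966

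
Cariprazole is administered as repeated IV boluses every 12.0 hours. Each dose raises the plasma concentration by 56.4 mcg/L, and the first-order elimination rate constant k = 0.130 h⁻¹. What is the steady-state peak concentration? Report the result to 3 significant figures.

71.4 mcg/L

Fraction remaining after one interval: e^(−kτ) = e^(−0.1300 × 12.0) = 0.2101
R = 1 / (1 − 0.2101) = 1.266
Css,max = 56.4 × 1.266 ≈ 71.4 mcg/L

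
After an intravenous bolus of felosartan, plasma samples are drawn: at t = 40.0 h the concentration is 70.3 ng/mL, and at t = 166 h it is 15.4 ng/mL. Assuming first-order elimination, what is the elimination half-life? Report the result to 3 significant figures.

k = ln(C₁/C₂) / (t₂ − t₁) = ln(70.3/15.4) / (166 − 40.0)
  = 1.518 / 126.0 = 0.01205 h⁻¹
t½ = ln 2 / k = ln 2 / 0.01205 ≈ 57.5 hours

57.5 hours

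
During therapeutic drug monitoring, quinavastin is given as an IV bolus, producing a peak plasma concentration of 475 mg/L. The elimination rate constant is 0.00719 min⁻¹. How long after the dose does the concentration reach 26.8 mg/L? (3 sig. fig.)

C(t) = C₀ e^(−kt)  ⇒  t = ln(C₀/C) / k
t = ln(475/26.8) / 0.007190 = 2.875 / 0.007190 ≈ 400 minutes

400 minutes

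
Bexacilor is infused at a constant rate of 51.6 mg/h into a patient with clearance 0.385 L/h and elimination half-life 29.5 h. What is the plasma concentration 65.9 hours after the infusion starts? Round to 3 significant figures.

106 mg/L

Css = rate / CL = 51.6 / 0.385 = 134.0 mg/L
k = ln 2 / 29.5 = 0.02350 h⁻¹
C(t) = Css (1 − e^(−kt)) = 134.0 × (1 − e^(−1.548)) = 134.0 × 0.7874 ≈ 106 mg/L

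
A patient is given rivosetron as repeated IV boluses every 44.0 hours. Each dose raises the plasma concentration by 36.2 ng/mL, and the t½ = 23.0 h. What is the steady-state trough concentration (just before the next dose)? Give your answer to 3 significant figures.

k = ln 2 / 23.0 = 0.03014 h⁻¹
Fraction remaining after one interval: e^(−kτ) = e^(−0.03014 × 44.0) = 0.2655
R = 1 / (1 − 0.2655) = 1.362
Css,max = 36.2 × 1.362 = 49.29 ng/mL
Css,min = Css,max × e^(−kτ) = 49.29 × 0.2655 ≈ 13.1 ng/mL

13.1 ng/mL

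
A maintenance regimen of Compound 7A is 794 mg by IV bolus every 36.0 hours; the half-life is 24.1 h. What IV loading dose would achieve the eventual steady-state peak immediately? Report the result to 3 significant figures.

k = ln 2 / 24.1 = 0.02876 h⁻¹
Accumulation ratio R = 1 / (1 − e^(−kτ)) = 1 / (1 − e^(−0.02876×36.0)) = 1 / (1 − 0.3551) = 1.551
Loading dose = maintenance dose × R = 794 × 1.551 ≈ 1230 mg

1230 mg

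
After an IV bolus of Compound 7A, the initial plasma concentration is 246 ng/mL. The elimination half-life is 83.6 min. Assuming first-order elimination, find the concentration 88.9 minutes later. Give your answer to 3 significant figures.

118 ng/mL

k = ln 2 / 83.6 = 0.008291 min⁻¹
88.9 min is 1.063 half-lives, so C = 246 × (1/2)^1.063 = 246 × 0.4785 ≈ 118 ng/mL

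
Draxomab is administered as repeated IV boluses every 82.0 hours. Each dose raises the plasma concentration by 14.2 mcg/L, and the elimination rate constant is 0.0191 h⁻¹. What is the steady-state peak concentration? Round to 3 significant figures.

17.9 mcg/L

Fraction remaining after one interval: e^(−kτ) = e^(−0.01910 × 82.0) = 0.2088
R = 1 / (1 − 0.2088) = 1.264
Css,max = 14.2 × 1.264 ≈ 17.9 mcg/L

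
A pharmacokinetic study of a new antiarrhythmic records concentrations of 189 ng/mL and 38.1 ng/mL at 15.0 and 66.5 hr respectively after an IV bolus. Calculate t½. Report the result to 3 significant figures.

k = ln(C₁/C₂) / (t₂ − t₁) = ln(189/38.1) / (66.5 − 15.0)
  = 1.602 / 51.50 = 0.03110 hr⁻¹
t½ = ln 2 / k = ln 2 / 0.03110 ≈ 22.3 hours

22.3 hours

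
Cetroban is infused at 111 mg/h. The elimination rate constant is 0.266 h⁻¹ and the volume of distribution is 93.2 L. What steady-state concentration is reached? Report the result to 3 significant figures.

CL = k · V = 0.266 × 93.2 = 24.79 L/h
Css = rate / CL = 111 / 24.79 ≈ 4.48 mg/L

4.48 mg/L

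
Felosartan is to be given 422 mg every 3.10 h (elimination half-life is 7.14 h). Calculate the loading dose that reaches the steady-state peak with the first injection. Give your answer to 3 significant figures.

1620 mg

k = ln 2 / 7.14 = 0.09708 h⁻¹
Accumulation ratio R = 1 / (1 − e^(−kτ)) = 1 / (1 − e^(−0.09708×3.10)) = 1 / (1 − 0.7401) = 3.848
Loading dose = maintenance dose × R = 422 × 3.848 ≈ 1620 mg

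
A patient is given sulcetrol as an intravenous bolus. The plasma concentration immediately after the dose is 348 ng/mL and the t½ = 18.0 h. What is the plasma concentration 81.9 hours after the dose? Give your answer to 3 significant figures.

k = ln 2 / 18.0 = 0.03851 h⁻¹
C(t) = C₀ e^(−kt) = 348 × e^(−0.03851 × 81.9) = 348 × e^(−3.154) = 348 × 0.04269 ≈ 14.9 ng/mL

14.9 ng/mL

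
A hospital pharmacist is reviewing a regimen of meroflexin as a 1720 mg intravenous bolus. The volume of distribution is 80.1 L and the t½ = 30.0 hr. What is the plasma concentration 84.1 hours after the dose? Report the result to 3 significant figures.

3.08 mg/L

C₀ = dose / V = 1720 / 80.1 = 21.47 mg/L
k = ln 2 / 30.0 = 0.02310 hr⁻¹
C(t) = C₀ e^(−kt) = 21.47 × e^(−0.02310 × 84.1) = 21.47 × e^(−1.943) = 21.47 × 0.1433 ≈ 3.08 mg/L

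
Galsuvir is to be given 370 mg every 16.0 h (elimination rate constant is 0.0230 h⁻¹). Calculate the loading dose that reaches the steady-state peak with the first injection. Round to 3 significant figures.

Accumulation ratio R = 1 / (1 − e^(−kτ)) = 1 / (1 − e^(−0.02300×16.0)) = 1 / (1 − 0.6921) = 3.248
Loading dose = maintenance dose × R = 370 × 3.248 ≈ 1200 mg

1200 mg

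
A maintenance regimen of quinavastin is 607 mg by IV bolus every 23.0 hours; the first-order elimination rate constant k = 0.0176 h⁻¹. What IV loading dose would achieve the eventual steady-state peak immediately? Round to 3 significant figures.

1820 mg

Accumulation ratio R = 1 / (1 − e^(−kτ)) = 1 / (1 − e^(−0.01760×23.0)) = 1 / (1 − 0.6671) = 3.004
Loading dose = maintenance dose × R = 607 × 3.004 ≈ 1820 mg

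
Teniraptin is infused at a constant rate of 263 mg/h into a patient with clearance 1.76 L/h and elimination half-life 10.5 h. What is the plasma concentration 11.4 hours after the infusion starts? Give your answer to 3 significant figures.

79.0 µg/mL

Css = rate / CL = 263 / 1.76 = 149.4 µg/mL
k = ln 2 / 10.5 = 0.06601 h⁻¹
C(t) = Css (1 − e^(−kt)) = 149.4 × (1 − e^(−0.7526)) = 149.4 × 0.5288 ≈ 79.0 µg/mL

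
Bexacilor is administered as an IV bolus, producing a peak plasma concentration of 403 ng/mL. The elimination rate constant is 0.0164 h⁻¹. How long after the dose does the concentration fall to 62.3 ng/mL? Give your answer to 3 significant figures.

C(t) = C₀ e^(−kt)  ⇒  t = ln(C₀/C) / k
t = ln(403/62.3) / 0.01640 = 1.867 / 0.01640 ≈ 114 hours

114 hours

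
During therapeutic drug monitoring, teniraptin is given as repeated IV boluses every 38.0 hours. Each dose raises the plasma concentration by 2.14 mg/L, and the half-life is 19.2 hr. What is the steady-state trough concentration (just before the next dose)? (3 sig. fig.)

k = ln 2 / 19.2 = 0.03610 hr⁻¹
Fraction remaining after one interval: e^(−kτ) = e^(−0.03610 × 38.0) = 0.2536
R = 1 / (1 − 0.2536) = 1.340
Css,max = 2.14 × 1.340 = 2.867 mg/L
Css,min = Css,max × e^(−kτ) = 2.867 × 0.2536 ≈ 0.727 mg/L

0.727 mg/L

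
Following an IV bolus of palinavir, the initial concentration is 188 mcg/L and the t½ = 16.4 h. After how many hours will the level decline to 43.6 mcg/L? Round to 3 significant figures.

k = ln 2 / 16.4 = 0.04227 h⁻¹
C(t) = C₀ e^(−kt)  ⇒  t = ln(C₀/C) / k
t = ln(188/43.6) / 0.04227 = 1.461 / 0.04227 ≈ 34.6 hours

34.6 hours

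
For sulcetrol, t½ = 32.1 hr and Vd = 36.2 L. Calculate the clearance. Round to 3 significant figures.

0.782 L/hr

k = ln 2 / t½ = ln 2 / 32.1 = 0.02159 hr⁻¹
CL = k · V = 0.02159 × 36.2 ≈ 0.782 L/hr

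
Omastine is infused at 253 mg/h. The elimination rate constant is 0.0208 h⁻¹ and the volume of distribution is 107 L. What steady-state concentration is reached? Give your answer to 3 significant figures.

114 µg/mL

CL = k · V = 0.0208 × 107 = 2.226 L/h
Css = rate / CL = 253 / 2.226 ≈ 114 µg/mL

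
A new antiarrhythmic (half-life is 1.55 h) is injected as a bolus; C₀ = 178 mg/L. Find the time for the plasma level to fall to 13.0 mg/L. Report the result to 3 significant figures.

k = ln 2 / 1.55 = 0.4472 h⁻¹
C(t) = C₀ e^(−kt)  ⇒  t = ln(C₀/C) / k
t = ln(178/13.0) / 0.4472 = 2.617 / 0.4472 ≈ 5.85 hours

5.85 hours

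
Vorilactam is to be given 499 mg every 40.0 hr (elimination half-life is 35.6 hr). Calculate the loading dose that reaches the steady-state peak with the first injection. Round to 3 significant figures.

922 mg

k = ln 2 / 35.6 = 0.01947 hr⁻¹
Accumulation ratio R = 1 / (1 − e^(−kτ)) = 1 / (1 − e^(−0.01947×40.0)) = 1 / (1 − 0.4589) = 1.848
Loading dose = maintenance dose × R = 499 × 1.848 ≈ 922 mg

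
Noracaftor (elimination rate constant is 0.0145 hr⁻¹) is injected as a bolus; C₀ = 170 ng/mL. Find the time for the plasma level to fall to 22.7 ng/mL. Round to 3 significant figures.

139 hours

C(t) = C₀ e^(−kt)  ⇒  t = ln(C₀/C) / k
t = ln(170/22.7) / 0.01450 = 2.013 / 0.01450 ≈ 139 hours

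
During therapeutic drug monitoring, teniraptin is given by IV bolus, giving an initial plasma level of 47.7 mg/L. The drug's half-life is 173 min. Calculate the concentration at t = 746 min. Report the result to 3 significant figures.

2.40 mg/L

k = ln 2 / 173 = 0.004007 min⁻¹
C(t) = C₀ e^(−kt) = 47.7 × e^(−0.004007 × 746) = 47.7 × e^(−2.989) = 47.7 × 0.05034 ≈ 2.40 mg/L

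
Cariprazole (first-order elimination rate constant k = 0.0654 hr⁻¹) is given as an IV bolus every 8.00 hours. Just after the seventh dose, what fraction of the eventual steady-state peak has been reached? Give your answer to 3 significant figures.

0.974

f_n = 1 − e^(−nkτ) = 1 − e^(−7 × 0.06540 × 8.00) = 1 − e^(−3.662) = 1 − 0.02567 ≈ 0.974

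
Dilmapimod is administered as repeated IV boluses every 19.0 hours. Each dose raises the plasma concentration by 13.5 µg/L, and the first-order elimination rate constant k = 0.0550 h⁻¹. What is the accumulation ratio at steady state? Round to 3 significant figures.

1.54

Fraction remaining after one interval: e^(−kτ) = e^(−0.05500 × 19.0) = 0.3517
R = 1 / (1 − 0.3517) = 1 / 0.6483 ≈ 1.54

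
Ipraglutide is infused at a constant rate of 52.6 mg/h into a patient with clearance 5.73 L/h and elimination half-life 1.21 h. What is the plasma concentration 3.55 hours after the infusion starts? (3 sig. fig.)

Css = rate / CL = 52.6 / 5.73 = 9.180 µg/mL
k = ln 2 / 1.21 = 0.5728 h⁻¹
C(t) = Css (1 − e^(−kt)) = 9.180 × (1 − e^(−2.034)) = 9.180 × 0.8691 ≈ 7.98 µg/mL

7.98 µg/mL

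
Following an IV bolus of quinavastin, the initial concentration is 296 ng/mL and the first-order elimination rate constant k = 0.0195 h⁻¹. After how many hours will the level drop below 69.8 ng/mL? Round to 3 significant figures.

C(t) = C₀ e^(−kt)  ⇒  t = ln(C₀/C) / k
t = ln(296/69.8) / 0.01950 = 1.445 / 0.01950 ≈ 74.1 hours

74.1 hours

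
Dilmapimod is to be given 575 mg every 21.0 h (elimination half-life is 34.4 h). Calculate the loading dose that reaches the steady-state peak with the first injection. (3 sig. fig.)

k = ln 2 / 34.4 = 0.02015 h⁻¹
Accumulation ratio R = 1 / (1 − e^(−kτ)) = 1 / (1 − e^(−0.02015×21.0)) = 1 / (1 − 0.6550) = 2.898
Loading dose = maintenance dose × R = 575 × 2.898 ≈ 1670 mg

1670 mg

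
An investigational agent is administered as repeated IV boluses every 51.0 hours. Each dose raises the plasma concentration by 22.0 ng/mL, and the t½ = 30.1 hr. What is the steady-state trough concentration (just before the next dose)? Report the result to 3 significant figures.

9.84 ng/mL

k = ln 2 / 30.1 = 0.02303 hr⁻¹
Fraction remaining after one interval: e^(−kτ) = e^(−0.02303 × 51.0) = 0.3090
R = 1 / (1 − 0.3090) = 1.447
Css,max = 22.0 × 1.447 = 31.84 ng/mL
Css,min = Css,max × e^(−kτ) = 31.84 × 0.3090 ≈ 9.84 ng/mL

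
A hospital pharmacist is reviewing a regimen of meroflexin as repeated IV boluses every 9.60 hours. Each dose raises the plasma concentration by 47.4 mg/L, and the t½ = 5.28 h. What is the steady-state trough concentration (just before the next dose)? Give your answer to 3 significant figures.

18.8 mg/L

k = ln 2 / 5.28 = 0.1313 h⁻¹
Fraction remaining after one interval: e^(−kτ) = e^(−0.1313 × 9.60) = 0.2836
R = 1 / (1 − 0.2836) = 1.396
Css,max = 47.4 × 1.396 = 66.16 mg/L
Css,min = Css,max × e^(−kτ) = 66.16 × 0.2836 ≈ 18.8 mg/L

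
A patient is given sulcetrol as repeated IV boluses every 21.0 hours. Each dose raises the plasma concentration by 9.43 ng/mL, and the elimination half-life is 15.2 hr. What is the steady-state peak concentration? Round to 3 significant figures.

k = ln 2 / 15.2 = 0.04560 hr⁻¹
Fraction remaining after one interval: e^(−kτ) = e^(−0.04560 × 21.0) = 0.3838
R = 1 / (1 − 0.3838) = 1.623
Css,max = 9.43 × 1.623 ≈ 15.3 ng/mL

15.3 ng/mL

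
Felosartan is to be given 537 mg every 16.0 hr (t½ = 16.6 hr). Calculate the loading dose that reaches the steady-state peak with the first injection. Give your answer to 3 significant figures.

1100 mg

k = ln 2 / 16.6 = 0.04176 hr⁻¹
Accumulation ratio R = 1 / (1 − e^(−kτ)) = 1 / (1 − e^(−0.04176×16.0)) = 1 / (1 − 0.5127) = 2.052
Loading dose = maintenance dose × R = 537 × 2.052 ≈ 1100 mg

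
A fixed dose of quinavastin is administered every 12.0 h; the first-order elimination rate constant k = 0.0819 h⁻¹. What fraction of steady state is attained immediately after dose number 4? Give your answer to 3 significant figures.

f_n = 1 − e^(−nkτ) = 1 − e^(−4 × 0.08190 × 12.0) = 1 − e^(−3.931) = 1 − 0.01962 ≈ 0.980

0.980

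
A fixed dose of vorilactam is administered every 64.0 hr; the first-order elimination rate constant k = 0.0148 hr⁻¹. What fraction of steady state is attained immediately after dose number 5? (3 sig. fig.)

f_n = 1 − e^(−nkτ) = 1 − e^(−5 × 0.01480 × 64.0) = 1 − e^(−4.736) = 1 − 0.008774 ≈ 0.991

0.991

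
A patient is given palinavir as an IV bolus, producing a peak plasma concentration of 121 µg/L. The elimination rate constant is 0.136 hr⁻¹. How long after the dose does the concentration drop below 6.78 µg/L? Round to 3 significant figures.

21.2 hours

C(t) = C₀ e^(−kt)  ⇒  t = ln(C₀/C) / k
t = ln(121/6.78) / 0.1360 = 2.882 / 0.1360 ≈ 21.2 hours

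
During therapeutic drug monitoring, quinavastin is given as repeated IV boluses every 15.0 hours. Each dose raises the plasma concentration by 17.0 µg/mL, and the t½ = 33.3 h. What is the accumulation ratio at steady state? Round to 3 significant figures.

3.73

k = ln 2 / 33.3 = 0.02082 h⁻¹
Fraction remaining after one interval: e^(−kτ) = e^(−0.02082 × 15.0) = 0.7318
R = 1 / (1 − 0.7318) = 1 / 0.2682 ≈ 3.73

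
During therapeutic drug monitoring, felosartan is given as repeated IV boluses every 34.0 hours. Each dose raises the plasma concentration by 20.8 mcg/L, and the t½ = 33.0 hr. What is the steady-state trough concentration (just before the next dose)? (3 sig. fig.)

k = ln 2 / 33.0 = 0.02100 hr⁻¹
Fraction remaining after one interval: e^(−kτ) = e^(−0.02100 × 34.0) = 0.4896
R = 1 / (1 − 0.4896) = 1.959
Css,max = 20.8 × 1.959 = 40.75 mcg/L
Css,min = Css,max × e^(−kτ) = 40.75 × 0.4896 ≈ 20.0 mcg/L

20.0 mcg/L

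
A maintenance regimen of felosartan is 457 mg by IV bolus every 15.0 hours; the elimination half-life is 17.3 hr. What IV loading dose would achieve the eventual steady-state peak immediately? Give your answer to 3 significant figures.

k = ln 2 / 17.3 = 0.04007 hr⁻¹
Accumulation ratio R = 1 / (1 − e^(−kτ)) = 1 / (1 − e^(−0.04007×15.0)) = 1 / (1 − 0.5483) = 2.214
Loading dose = maintenance dose × R = 457 × 2.214 ≈ 1010 mg

1010 mg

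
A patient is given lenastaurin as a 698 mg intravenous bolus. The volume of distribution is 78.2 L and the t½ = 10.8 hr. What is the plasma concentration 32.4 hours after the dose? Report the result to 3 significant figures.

1.12 mg/L

C₀ = dose / V = 698 / 78.2 = 8.926 mg/L
k = ln 2 / 10.8 = 0.06418 hr⁻¹
C(t) = C₀ e^(−kt) = 8.926 × e^(−0.06418 × 32.4) = 8.926 × e^(−2.079) = 8.926 × 0.1250 ≈ 1.12 mg/L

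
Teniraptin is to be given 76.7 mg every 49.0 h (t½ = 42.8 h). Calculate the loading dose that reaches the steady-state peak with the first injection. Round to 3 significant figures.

140 mg

k = ln 2 / 42.8 = 0.01620 h⁻¹
Accumulation ratio R = 1 / (1 − e^(−kτ)) = 1 / (1 − e^(−0.01620×49.0)) = 1 / (1 − 0.4522) = 1.826
Loading dose = maintenance dose × R = 76.7 × 1.826 ≈ 140 mg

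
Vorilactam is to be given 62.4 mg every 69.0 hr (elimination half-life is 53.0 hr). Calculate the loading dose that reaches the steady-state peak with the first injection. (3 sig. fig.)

k = ln 2 / 53.0 = 0.01308 hr⁻¹
Accumulation ratio R = 1 / (1 − e^(−kτ)) = 1 / (1 − e^(−0.01308×69.0)) = 1 / (1 − 0.4056) = 1.682
Loading dose = maintenance dose × R = 62.4 × 1.682 ≈ 105 mg

105 mg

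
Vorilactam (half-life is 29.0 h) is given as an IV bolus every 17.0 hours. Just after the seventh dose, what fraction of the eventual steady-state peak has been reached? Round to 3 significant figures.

k = ln 2 / 29.0 = 0.02390 h⁻¹
f_n = 1 − e^(−nkτ) = 1 − e^(−7 × 0.02390 × 17.0) = 1 − e^(−2.844) = 1 − 0.05818 ≈ 0.942

0.942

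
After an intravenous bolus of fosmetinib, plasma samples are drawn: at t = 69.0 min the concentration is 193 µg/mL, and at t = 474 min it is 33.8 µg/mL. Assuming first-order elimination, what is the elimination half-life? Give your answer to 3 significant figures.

161 minutes

k = ln(C₁/C₂) / (t₂ − t₁) = ln(193/33.8) / (474 − 69.0)
  = 1.742 / 405.0 = 0.004302 min⁻¹
t½ = ln 2 / k = ln 2 / 0.004302 ≈ 161 minutes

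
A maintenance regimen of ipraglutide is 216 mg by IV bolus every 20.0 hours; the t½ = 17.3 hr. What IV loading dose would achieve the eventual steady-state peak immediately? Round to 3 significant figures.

392 mg

k = ln 2 / 17.3 = 0.04007 hr⁻¹
Accumulation ratio R = 1 / (1 − e^(−kτ)) = 1 / (1 − e^(−0.04007×20.0)) = 1 / (1 − 0.4487) = 1.814
Loading dose = maintenance dose × R = 216 × 1.814 ≈ 392 mg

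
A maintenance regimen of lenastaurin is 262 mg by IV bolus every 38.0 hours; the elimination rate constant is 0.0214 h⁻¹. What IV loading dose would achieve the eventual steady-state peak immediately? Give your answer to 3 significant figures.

Accumulation ratio R = 1 / (1 − e^(−kτ)) = 1 / (1 − e^(−0.02140×38.0)) = 1 / (1 − 0.4434) = 1.797
Loading dose = maintenance dose × R = 262 × 1.797 ≈ 471 mg

471 mg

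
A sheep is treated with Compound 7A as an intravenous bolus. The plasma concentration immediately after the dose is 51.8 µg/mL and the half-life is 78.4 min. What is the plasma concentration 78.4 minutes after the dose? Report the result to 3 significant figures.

25.9 µg/mL

k = ln 2 / 78.4 = 0.008841 min⁻¹
78.4 min is 1.000 half-lives, so C = 51.8 × (1/2)^1.000 = 51.8 × 0.5000 ≈ 25.9 µg/mL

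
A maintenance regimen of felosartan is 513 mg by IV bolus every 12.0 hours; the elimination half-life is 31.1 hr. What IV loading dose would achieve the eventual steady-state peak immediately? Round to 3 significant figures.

2190 mg

k = ln 2 / 31.1 = 0.02229 hr⁻¹
Accumulation ratio R = 1 / (1 − e^(−kτ)) = 1 / (1 − e^(−0.02229×12.0)) = 1 / (1 − 0.7653) = 4.261
Loading dose = maintenance dose × R = 513 × 4.261 ≈ 2190 mg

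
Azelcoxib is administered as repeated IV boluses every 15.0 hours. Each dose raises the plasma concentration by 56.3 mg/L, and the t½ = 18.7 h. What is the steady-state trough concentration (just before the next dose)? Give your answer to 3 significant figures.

k = ln 2 / 18.7 = 0.03707 h⁻¹
Fraction remaining after one interval: e^(−kτ) = e^(−0.03707 × 15.0) = 0.5735
R = 1 / (1 − 0.5735) = 2.345
Css,max = 56.3 × 2.345 = 132.0 mg/L
Css,min = Css,max × e^(−kτ) = 132.0 × 0.5735 ≈ 75.7 mg/L

75.7 mg/L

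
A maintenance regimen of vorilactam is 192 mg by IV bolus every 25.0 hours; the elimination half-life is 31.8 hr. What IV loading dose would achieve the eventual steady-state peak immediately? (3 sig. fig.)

k = ln 2 / 31.8 = 0.02180 hr⁻¹
Accumulation ratio R = 1 / (1 − e^(−kτ)) = 1 / (1 − e^(−0.02180×25.0)) = 1 / (1 − 0.5799) = 2.380
Loading dose = maintenance dose × R = 192 × 2.380 ≈ 457 mg

457 mg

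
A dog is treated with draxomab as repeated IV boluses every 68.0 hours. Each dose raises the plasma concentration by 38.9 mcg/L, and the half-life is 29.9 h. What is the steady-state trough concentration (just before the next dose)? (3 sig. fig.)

10.1 mcg/L

k = ln 2 / 29.9 = 0.02318 h⁻¹
Fraction remaining after one interval: e^(−kτ) = e^(−0.02318 × 68.0) = 0.2067
R = 1 / (1 − 0.2067) = 1.261
Css,max = 38.9 × 1.261 = 49.04 mcg/L
Css,min = Css,max × e^(−kτ) = 49.04 × 0.2067 ≈ 10.1 mcg/L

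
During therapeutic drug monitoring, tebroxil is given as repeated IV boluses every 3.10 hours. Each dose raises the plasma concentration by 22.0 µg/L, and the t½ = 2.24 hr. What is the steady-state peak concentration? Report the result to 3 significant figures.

k = ln 2 / 2.24 = 0.3094 hr⁻¹
Fraction remaining after one interval: e^(−kτ) = e^(−0.3094 × 3.10) = 0.3832
R = 1 / (1 − 0.3832) = 1.621
Css,max = 22.0 × 1.621 ≈ 35.7 µg/L

35.7 µg/L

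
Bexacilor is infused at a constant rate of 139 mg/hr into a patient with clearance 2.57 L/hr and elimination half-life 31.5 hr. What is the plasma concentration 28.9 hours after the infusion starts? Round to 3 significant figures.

25.5 µg/mL

Css = rate / CL = 139 / 2.57 = 54.09 µg/mL
k = ln 2 / 31.5 = 0.02200 hr⁻¹
C(t) = Css (1 − e^(−kt)) = 54.09 × (1 − e^(−0.6359)) = 54.09 × 0.4706 ≈ 25.5 µg/mL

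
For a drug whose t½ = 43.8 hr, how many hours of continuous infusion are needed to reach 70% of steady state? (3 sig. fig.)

k = ln 2 / 43.8 = 0.01583 hr⁻¹
f = 1 − e^(−kt)  ⇒  t = −ln(1 − f) / k
t = −ln(1 − 0.7) / 0.01583 = 1.204 / 0.01583 ≈ 76.1 hours

76.1 hours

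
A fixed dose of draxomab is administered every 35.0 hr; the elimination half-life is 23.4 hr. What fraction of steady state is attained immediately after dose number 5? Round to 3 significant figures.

0.994

k = ln 2 / 23.4 = 0.02962 hr⁻¹
f_n = 1 − e^(−nkτ) = 1 − e^(−5 × 0.02962 × 35.0) = 1 − e^(−5.184) = 1 − 0.005607 ≈ 0.994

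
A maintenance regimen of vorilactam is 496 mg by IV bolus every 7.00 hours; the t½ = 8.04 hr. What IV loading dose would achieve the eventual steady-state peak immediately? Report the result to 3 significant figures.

1090 mg

k = ln 2 / 8.04 = 0.08621 hr⁻¹
Accumulation ratio R = 1 / (1 − e^(−kτ)) = 1 / (1 − e^(−0.08621×7.00)) = 1 / (1 − 0.5469) = 2.207
Loading dose = maintenance dose × R = 496 × 2.207 ≈ 1090 mg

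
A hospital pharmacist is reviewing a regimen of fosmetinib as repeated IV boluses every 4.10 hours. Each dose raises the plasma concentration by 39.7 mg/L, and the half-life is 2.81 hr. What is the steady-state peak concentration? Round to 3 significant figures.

62.4 mg/L

k = ln 2 / 2.81 = 0.2467 hr⁻¹
Fraction remaining after one interval: e^(−kτ) = e^(−0.2467 × 4.10) = 0.3637
R = 1 / (1 − 0.3637) = 1.572
Css,max = 39.7 × 1.572 ≈ 62.4 mg/L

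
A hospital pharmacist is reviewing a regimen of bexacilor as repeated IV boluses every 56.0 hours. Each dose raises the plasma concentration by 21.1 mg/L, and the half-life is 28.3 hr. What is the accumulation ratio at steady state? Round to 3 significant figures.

1.34

k = ln 2 / 28.3 = 0.02449 hr⁻¹
Fraction remaining after one interval: e^(−kτ) = e^(−0.02449 × 56.0) = 0.2537
R = 1 / (1 − 0.2537) = 1 / 0.7463 ≈ 1.34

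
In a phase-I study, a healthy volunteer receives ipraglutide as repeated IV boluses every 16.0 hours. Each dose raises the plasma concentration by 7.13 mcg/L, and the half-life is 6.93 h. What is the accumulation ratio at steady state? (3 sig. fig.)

1.25

k = ln 2 / 6.93 = 0.1000 h⁻¹
Fraction remaining after one interval: e^(−kτ) = e^(−0.1000 × 16.0) = 0.2018
R = 1 / (1 − 0.2018) = 1 / 0.7982 ≈ 1.25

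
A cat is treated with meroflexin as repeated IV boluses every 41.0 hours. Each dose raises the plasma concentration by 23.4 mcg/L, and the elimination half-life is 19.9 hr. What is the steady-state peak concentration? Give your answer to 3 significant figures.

30.8 mcg/L

k = ln 2 / 19.9 = 0.03483 hr⁻¹
Fraction remaining after one interval: e^(−kτ) = e^(−0.03483 × 41.0) = 0.2398
R = 1 / (1 − 0.2398) = 1.315
Css,max = 23.4 × 1.315 ≈ 30.8 mcg/L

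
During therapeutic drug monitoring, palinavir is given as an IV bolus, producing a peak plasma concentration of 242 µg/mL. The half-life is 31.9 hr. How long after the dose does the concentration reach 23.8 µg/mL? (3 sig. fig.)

k = ln 2 / 31.9 = 0.02173 hr⁻¹
C(t) = C₀ e^(−kt)  ⇒  t = ln(C₀/C) / k
t = ln(242/23.8) / 0.02173 = 2.319 / 0.02173 ≈ 107 hours

107 hours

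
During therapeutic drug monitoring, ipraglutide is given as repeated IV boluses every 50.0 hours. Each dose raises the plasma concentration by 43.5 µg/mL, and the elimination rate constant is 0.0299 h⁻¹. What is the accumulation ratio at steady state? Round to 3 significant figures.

1.29

Fraction remaining after one interval: e^(−kτ) = e^(−0.02990 × 50.0) = 0.2242
R = 1 / (1 − 0.2242) = 1 / 0.7758 ≈ 1.29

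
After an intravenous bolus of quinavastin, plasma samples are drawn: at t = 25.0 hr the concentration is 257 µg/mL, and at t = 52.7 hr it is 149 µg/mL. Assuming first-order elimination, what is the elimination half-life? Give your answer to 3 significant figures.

35.2 hours

k = ln(C₁/C₂) / (t₂ − t₁) = ln(257/149) / (52.7 − 25.0)
  = 0.5451 / 27.70 = 0.01968 hr⁻¹
t½ = ln 2 / k = ln 2 / 0.01968 ≈ 35.2 hours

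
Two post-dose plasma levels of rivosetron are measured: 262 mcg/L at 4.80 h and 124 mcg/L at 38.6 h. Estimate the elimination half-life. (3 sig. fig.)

31.3 hours

k = ln(C₁/C₂) / (t₂ − t₁) = ln(262/124) / (38.6 − 4.80)
  = 0.7481 / 33.80 = 0.02213 h⁻¹
t½ = ln 2 / k = ln 2 / 0.02213 ≈ 31.3 hours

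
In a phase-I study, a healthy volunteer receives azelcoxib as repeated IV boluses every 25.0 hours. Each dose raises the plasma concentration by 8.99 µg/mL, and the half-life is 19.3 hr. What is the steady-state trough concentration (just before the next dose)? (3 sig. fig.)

k = ln 2 / 19.3 = 0.03591 hr⁻¹
Fraction remaining after one interval: e^(−kτ) = e^(−0.03591 × 25.0) = 0.4074
R = 1 / (1 − 0.4074) = 1.688
Css,max = 8.99 × 1.688 = 15.17 µg/mL
Css,min = Css,max × e^(−kτ) = 15.17 × 0.4074 ≈ 6.18 µg/mL

6.18 µg/mL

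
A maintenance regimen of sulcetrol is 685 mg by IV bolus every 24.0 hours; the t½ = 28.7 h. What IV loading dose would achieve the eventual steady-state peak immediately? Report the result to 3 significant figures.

k = ln 2 / 28.7 = 0.02415 h⁻¹
Accumulation ratio R = 1 / (1 − e^(−kτ)) = 1 / (1 − e^(−0.02415×24.0)) = 1 / (1 − 0.5601) = 2.273
Loading dose = maintenance dose × R = 685 × 2.273 ≈ 1560 mg

1560 mg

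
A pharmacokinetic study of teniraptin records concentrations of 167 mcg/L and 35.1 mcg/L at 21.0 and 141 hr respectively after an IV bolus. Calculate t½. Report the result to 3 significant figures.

53.3 hours

k = ln(C₁/C₂) / (t₂ − t₁) = ln(167/35.1) / (141 − 21.0)
  = 1.560 / 120.0 = 0.01300 hr⁻¹
t½ = ln 2 / k = ln 2 / 0.01300 ≈ 53.3 hours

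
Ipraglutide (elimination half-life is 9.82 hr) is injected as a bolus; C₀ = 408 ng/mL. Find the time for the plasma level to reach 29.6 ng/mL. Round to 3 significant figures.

37.2 hours

k = ln 2 / 9.82 = 0.07059 hr⁻¹
C(t) = C₀ e^(−kt)  ⇒  t = ln(C₀/C) / k
t = ln(408/29.6) / 0.07059 = 2.623 / 0.07059 ≈ 37.2 hours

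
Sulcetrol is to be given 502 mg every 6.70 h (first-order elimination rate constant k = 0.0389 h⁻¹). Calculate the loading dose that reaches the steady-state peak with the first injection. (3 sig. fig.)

Accumulation ratio R = 1 / (1 − e^(−kτ)) = 1 / (1 − e^(−0.03890×6.70)) = 1 / (1 − 0.7706) = 4.359
Loading dose = maintenance dose × R = 502 × 4.359 ≈ 2190 mg

2190 mg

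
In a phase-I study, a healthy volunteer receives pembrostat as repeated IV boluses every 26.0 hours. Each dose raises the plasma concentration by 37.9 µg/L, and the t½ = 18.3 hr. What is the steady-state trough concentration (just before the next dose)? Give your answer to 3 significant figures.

22.6 µg/L

k = ln 2 / 18.3 = 0.03788 hr⁻¹
Fraction remaining after one interval: e^(−kτ) = e^(−0.03788 × 26.0) = 0.3735
R = 1 / (1 − 0.3735) = 1.596
Css,max = 37.9 × 1.596 = 60.50 µg/L
Css,min = Css,max × e^(−kτ) = 60.50 × 0.3735 ≈ 22.6 µg/L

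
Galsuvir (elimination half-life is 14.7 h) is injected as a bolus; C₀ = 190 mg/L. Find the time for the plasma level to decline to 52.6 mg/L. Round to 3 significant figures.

k = ln 2 / 14.7 = 0.04715 h⁻¹
C(t) = C₀ e^(−kt)  ⇒  t = ln(C₀/C) / k
t = ln(190/52.6) / 0.04715 = 1.284 / 0.04715 ≈ 27.2 hours

27.2 hours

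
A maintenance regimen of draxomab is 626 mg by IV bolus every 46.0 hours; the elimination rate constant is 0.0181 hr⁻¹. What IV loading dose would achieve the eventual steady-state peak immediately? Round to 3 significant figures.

1110 mg

Accumulation ratio R = 1 / (1 − e^(−kτ)) = 1 / (1 − e^(−0.01810×46.0)) = 1 / (1 − 0.4349) = 1.770
Loading dose = maintenance dose × R = 626 × 1.770 ≈ 1110 mg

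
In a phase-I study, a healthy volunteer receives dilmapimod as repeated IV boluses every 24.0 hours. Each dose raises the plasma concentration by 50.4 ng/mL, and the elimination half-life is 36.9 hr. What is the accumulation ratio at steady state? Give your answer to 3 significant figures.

k = ln 2 / 36.9 = 0.01878 hr⁻¹
Fraction remaining after one interval: e^(−kτ) = e^(−0.01878 × 24.0) = 0.6371
R = 1 / (1 − 0.6371) = 1 / 0.3629 ≈ 2.76

2.76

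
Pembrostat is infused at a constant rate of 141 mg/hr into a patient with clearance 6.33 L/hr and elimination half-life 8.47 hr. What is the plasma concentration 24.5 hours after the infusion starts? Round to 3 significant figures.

19.3 mg/L

Css = rate / CL = 141 / 6.33 = 22.27 mg/L
k = ln 2 / 8.47 = 0.08184 hr⁻¹
C(t) = Css (1 − e^(−kt)) = 22.27 × (1 − e^(−2.005)) = 22.27 × 0.8653 ≈ 19.3 mg/L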